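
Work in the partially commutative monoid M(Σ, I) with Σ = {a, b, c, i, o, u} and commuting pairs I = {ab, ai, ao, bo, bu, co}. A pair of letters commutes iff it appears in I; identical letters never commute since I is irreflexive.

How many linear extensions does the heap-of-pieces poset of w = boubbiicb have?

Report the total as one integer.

piece 0:b — minimal
piece 1:o — minimal
piece 2:u rests on {1:o}
piece 3:b rests on {0:b}
piece 4:b rests on {3:b}
piece 5:i rests on {2:u, 4:b}
piece 6:i rests on {5:i}
piece 7:c rests on {6:i}
piece 8:b rests on {7:c}
minimal pieces: {0:b, 1:o}
ways to finish when only these pieces remain (= sum over removing one remaining piece with nothing left below it):
  1 left: {8}→1
  2 left: {7,8}→1
  3 left: {6,7,8}→1
  4 left: {5,6,7,8}→1
  5 left: {2,5,6,7,8}→1  {4,5,6,7,8}→1
  6 left: {1,2,5,6,7,8}→1  {2,4,5,6,7,8}→2  {3,4,5,6,7,8}→1
  7 left: {0,3,4,5,6,7,8}→1  {1,2,4,5,6,7,8}→3  {2,3,4,5,6,7,8}→3
  placing 0:b first → 6 extensions
  placing 1:o first → 4 extensions
total linear extensions = 10

10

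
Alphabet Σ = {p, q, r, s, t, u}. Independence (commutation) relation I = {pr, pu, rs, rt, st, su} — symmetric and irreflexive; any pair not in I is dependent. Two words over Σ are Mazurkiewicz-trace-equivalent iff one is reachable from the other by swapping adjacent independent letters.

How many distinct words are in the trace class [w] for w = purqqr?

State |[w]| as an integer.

3

#0=p has no predecessor
#1=u has no predecessor
#2=r depends on [1:u]
#3=q depends on [0:p, 2:r]
#4=q depends on [3:q]
#5=r depends on [4:q]
sources: [0:p, 1:u]
N(rest) = Σ N(rest − s) over sources s of rest; N(one piece) = 1:
  size 1 → [5]=1
  size 2 → [4,5]=1
  size 3 → [3,4,5]=1
  size 4 → [0,3,4,5]=1  [2,3,4,5]=1
  first=0(p) contributes 1
  first=1(u) contributes 2
|[w]| = 3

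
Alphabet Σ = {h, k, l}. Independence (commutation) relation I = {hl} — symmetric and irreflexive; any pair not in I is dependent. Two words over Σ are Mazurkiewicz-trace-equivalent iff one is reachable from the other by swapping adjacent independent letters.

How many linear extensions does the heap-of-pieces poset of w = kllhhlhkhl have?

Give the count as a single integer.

0(k) covers ∅
1(l) covers 0:k
2(l) covers 1:l
3(h) covers 0:k
4(h) covers 3:h
5(l) covers 2:l
6(h) covers 4:h
7(k) covers 5:l, 6:h
8(h) covers 7:k
9(l) covers 7:k
floor of heap: 0:k
completions by unplaced set U, small U first (add the entries for U minus each lowest piece of U):
  |U|=1: {8}:1  {9}:1
  |U|=2: {8,9}:2
  |U|=3: {7,8,9}:2
  |U|=4: {5,7,8,9}:2  {6,7,8,9}:2
  |U|=5: {2,5,7,8,9}:2  {4,6,7,8,9}:2  {5,6,7,8,9}:4
  |U|=6: {1,2,5,7,8,9}:2  {2,5,6,7,8,9}:6  {3,4,6,7,8,9}:2  {4,5,6,7,8,9}:6
  |U|=7: {1,2,5,6,7,8,9}:8  {2,4,5,6,7,8,9}:12  {3,4,5,6,7,8,9}:8
  |U|=8: {1,2,4,5,6,7,8,9}:20  {2,3,4,5,6,7,8,9}:20
  start at 0(k): 40

40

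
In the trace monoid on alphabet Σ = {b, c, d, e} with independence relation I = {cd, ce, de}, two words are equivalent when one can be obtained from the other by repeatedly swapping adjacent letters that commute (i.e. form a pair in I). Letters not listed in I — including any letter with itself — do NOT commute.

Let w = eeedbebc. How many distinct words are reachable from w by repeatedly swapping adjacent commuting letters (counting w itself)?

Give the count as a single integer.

4

#0=e has no predecessor
#1=e depends on [0:e]
#2=e depends on [1:e]
#3=d has no predecessor
#4=b depends on [2:e, 3:d]
#5=e depends on [4:b]
#6=b depends on [5:e]
#7=c depends on [6:b]
sources: [0:e, 3:d]
N(rest) = Σ N(rest − s) over sources s of rest; N(one piece) = 1:
  size 1 → [7]=1
  size 2 → [6,7]=1
  size 3 → [5,6,7]=1
  size 4 → [4,5,6,7]=1
  size 5 → [2,4,5,6,7]=1  [3,4,5,6,7]=1
  size 6 → [1,2,4,5,6,7]=1  [2,3,4,5,6,7]=2
  first=0(e) contributes 3
  first=3(d) contributes 1
|[w]| = 4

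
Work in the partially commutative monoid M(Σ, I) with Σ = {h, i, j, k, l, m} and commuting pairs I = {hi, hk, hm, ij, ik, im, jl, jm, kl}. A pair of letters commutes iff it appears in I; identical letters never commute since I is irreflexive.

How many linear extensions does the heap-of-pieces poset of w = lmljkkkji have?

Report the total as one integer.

0(l) covers ∅
1(m) covers 0:l
2(l) covers 1:m
3(j) covers ∅
4(k) covers 1:m, 3:j
5(k) covers 4:k
6(k) covers 5:k
7(j) covers 6:k
8(i) covers 2:l
floor of heap: 0:l, 3:j
completions by unplaced set U, small U first (add the entries for U minus each lowest piece of U):
  |U|=1: {7}:1  {8}:1
  |U|=2: {2,8}:1  {6,7}:1  {7,8}:2
  |U|=3: {2,7,8}:3  {5,6,7}:1  {6,7,8}:3
  |U|=4: {2,6,7,8}:6  {4,5,6,7}:1  {5,6,7,8}:4
  |U|=5: {2,5,6,7,8}:10  {3,4,5,6,7}:1  {4,5,6,7,8}:5
  |U|=6: {2,4,5,6,7,8}:15  {3,4,5,6,7,8}:6
  |U|=7: {1,2,4,5,6,7,8}:15  {2,3,4,5,6,7,8}:21
  start at 0(l): 36
  start at 3(j): 15
sum over floor = 51

51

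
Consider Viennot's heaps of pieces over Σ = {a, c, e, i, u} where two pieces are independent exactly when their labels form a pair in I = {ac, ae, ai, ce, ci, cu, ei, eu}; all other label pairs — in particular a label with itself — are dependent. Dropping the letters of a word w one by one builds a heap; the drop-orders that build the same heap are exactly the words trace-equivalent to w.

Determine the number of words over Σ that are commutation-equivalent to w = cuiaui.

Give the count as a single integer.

12

drop 0:c onto floor
drop 1:u onto floor
drop 2:i onto {1:u}
drop 3:a onto {1:u}
drop 4:u onto {2:i, 3:a}
drop 5:i onto {4:u}
ground layer = {0:c, 1:u}
drop-orders for the pieces not yet dropped (sum over which currently-grounded one goes next):
  1 to go: {0} 1  {5} 1
  2 to go: {0,5} 2  {4,5} 1
  3 to go: {0,4,5} 3  {2,4,5} 1  {3,4,5} 1
  4 to go: {0,2,4,5} 4  {0,3,4,5} 4  {2,3,4,5} 2
  if 0:c drops first: 2 orders
  if 1:u drops first: 10 orders
heap linearizations: 12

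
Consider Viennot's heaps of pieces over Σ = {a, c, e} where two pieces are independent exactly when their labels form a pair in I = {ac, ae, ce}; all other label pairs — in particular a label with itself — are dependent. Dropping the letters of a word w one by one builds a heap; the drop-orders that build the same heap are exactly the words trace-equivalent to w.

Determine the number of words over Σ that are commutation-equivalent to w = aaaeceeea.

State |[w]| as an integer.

630

drop 0:a onto floor
drop 1:a onto {0:a}
drop 2:a onto {1:a}
drop 3:e onto floor
drop 4:c onto floor
drop 5:e onto {3:e}
drop 6:e onto {5:e}
drop 7:e onto {6:e}
drop 8:a onto {2:a}
ground layer = {0:a, 3:e, 4:c}
drop-orders for the pieces not yet dropped (sum over which currently-grounded one goes next):
  1 to go: {4} 1  {7} 1  {8} 1
  2 to go: {2,8} 1  {4,7} 2  {4,8} 2  {6,7} 1  {7,8} 2
  3 to go: {1,2,8} 1  {2,4,8} 3  {2,7,8} 3  {4,6,7} 3  {4,7,8} 6  {5,6,7} 1  {6,7,8} 3
  4 to go: {0,1,2,8} 1  {1,2,4,8} 4  {1,2,7,8} 4  {2,4,7,8} 12  {2,6,7,8} 6  {3,5,6,7} 1  {4,5,6,7} 4  {4,6,7,8} 12  {5,6,7,8} 4
  5 to go: {0,1,2,4,8} 5  {0,1,2,7,8} 5  {1,2,4,7,8} 20  {1,2,6,7,8} 10  {2,4,6,7,8} 30  {2,5,6,7,8} 10  {3,4,5,6,7} 5  {3,5,6,7,8} 5  {4,5,6,7,8} 20
  6 to go: {0,1,2,4,7,8} 30  {0,1,2,6,7,8} 15  {1,2,4,6,7,8} 60  {1,2,5,6,7,8} 20  {2,3,5,6,7,8} 15  {2,4,5,6,7,8} 60  {3,4,5,6,7,8} 30
  7 to go: {0,1,2,4,6,7,8} 105  {0,1,2,5,6,7,8} 35  {1,2,3,5,6,7,8} 35  {1,2,4,5,6,7,8} 140  {2,3,4,5,6,7,8} 105
  if 0:a drops first: 280 orders
  if 3:e drops first: 280 orders
  if 4:c drops first: 70 orders
heap linearizations: 630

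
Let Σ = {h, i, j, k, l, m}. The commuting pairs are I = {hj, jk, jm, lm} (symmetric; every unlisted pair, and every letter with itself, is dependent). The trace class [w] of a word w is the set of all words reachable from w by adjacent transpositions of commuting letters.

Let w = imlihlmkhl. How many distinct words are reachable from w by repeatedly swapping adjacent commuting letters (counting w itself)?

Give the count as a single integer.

4

0(i) covers ∅
1(m) covers 0:i
2(l) covers 0:i
3(i) covers 1:m, 2:l
4(h) covers 3:i
5(l) covers 4:h
6(m) covers 4:h
7(k) covers 5:l, 6:m
8(h) covers 7:k
9(l) covers 8:h
floor of heap: 0:i
completions by unplaced set U, small U first (add the entries for U minus each lowest piece of U):
  |U|=1: {9}:1
  |U|=2: {8,9}:1
  |U|=3: {7,8,9}:1
  |U|=4: {5,7,8,9}:1  {6,7,8,9}:1
  |U|=5: {5,6,7,8,9}:2
  |U|=6: {4,5,6,7,8,9}:2
  |U|=7: {3,4,5,6,7,8,9}:2
  |U|=8: {1,3,4,5,6,7,8,9}:2  {2,3,4,5,6,7,8,9}:2
  start at 0(i): 4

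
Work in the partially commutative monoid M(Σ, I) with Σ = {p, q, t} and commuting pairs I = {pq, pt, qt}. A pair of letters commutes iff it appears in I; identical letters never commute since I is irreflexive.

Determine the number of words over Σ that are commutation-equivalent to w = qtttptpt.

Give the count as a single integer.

drop 0:q onto floor
drop 1:t onto floor
drop 2:t onto {1:t}
drop 3:t onto {2:t}
drop 4:p onto floor
drop 5:t onto {3:t}
drop 6:p onto {4:p}
drop 7:t onto {5:t}
ground layer = {0:q, 1:t, 4:p}
drop-orders for the pieces not yet dropped (sum over which currently-grounded one goes next):
  1 to go: {0} 1  {6} 1  {7} 1
  2 to go: {0,6} 2  {0,7} 2  {4,6} 1  {5,7} 1  {6,7} 2
  3 to go: {0,4,6} 3  {0,5,7} 3  {0,6,7} 6  {3,5,7} 1  {4,6,7} 3  {5,6,7} 3
  4 to go: {0,3,5,7} 4  {0,4,6,7} 12  {0,5,6,7} 12  {2,3,5,7} 1  {3,5,6,7} 4  {4,5,6,7} 6
  5 to go: {0,2,3,5,7} 5  {0,3,5,6,7} 20  {0,4,5,6,7} 30  {1,2,3,5,7} 1  {2,3,5,6,7} 5  {3,4,5,6,7} 10
  6 to go: {0,1,2,3,5,7} 6  {0,2,3,5,6,7} 30  {0,3,4,5,6,7} 60  {1,2,3,5,6,7} 6  {2,3,4,5,6,7} 15
  if 0:q drops first: 21 orders
  if 1:t drops first: 105 orders
  if 4:p drops first: 42 orders
heap linearizations: 168

168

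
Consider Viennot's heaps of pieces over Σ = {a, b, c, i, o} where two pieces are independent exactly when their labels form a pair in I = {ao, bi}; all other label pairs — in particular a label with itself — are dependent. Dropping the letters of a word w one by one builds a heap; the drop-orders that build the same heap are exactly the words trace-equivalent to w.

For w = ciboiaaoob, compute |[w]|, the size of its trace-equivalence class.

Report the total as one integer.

piece 0:c — minimal
piece 1:i rests on {0:c}
piece 2:b rests on {0:c}
piece 3:o rests on {1:i, 2:b}
piece 4:i rests on {3:o}
piece 5:a rests on {4:i}
piece 6:a rests on {5:a}
piece 7:o rests on {4:i}
piece 8:o rests on {7:o}
piece 9:b rests on {6:a, 8:o}
minimal pieces: {0:c}
ways to finish when only these pieces remain (= sum over removing one remaining piece with nothing left below it):
  1 left: {9}→1
  2 left: {6,9}→1  {8,9}→1
  3 left: {5,6,9}→1  {6,8,9}→2  {7,8,9}→1
  4 left: {5,6,8,9}→3  {6,7,8,9}→3
  5 left: {5,6,7,8,9}→6
  6 left: {4,5,6,7,8,9}→6
  7 left: {3,4,5,6,7,8,9}→6
  8 left: {1,3,4,5,6,7,8,9}→6  {2,3,4,5,6,7,8,9}→6
  placing 0:c first → 12 extensions

12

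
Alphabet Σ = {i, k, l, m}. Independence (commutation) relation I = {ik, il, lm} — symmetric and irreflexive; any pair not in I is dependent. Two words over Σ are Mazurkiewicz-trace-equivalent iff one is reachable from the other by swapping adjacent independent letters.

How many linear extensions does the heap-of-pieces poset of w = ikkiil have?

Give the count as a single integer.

piece 0:i — minimal
piece 1:k — minimal
piece 2:k rests on {1:k}
piece 3:i rests on {0:i}
piece 4:i rests on {3:i}
piece 5:l rests on {2:k}
minimal pieces: {0:i, 1:k}
ways to finish when only these pieces remain (= sum over removing one remaining piece with nothing left below it):
  1 left: {4}→1  {5}→1
  2 left: {2,5}→1  {3,4}→1  {4,5}→2
  3 left: {0,3,4}→1  {1,2,5}→1  {2,4,5}→3  {3,4,5}→3
  4 left: {0,3,4,5}→4  {1,2,4,5}→4  {2,3,4,5}→6
  placing 0:i first → 10 extensions
  placing 1:k first → 10 extensions
total linear extensions = 20

20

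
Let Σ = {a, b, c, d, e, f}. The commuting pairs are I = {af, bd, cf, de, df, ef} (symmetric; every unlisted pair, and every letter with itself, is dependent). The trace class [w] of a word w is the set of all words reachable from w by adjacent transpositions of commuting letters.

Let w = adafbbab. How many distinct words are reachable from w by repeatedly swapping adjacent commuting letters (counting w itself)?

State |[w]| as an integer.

piece 0:a — minimal
piece 1:d rests on {0:a}
piece 2:a rests on {1:d}
piece 3:f — minimal
piece 4:b rests on {2:a, 3:f}
piece 5:b rests on {4:b}
piece 6:a rests on {5:b}
piece 7:b rests on {6:a}
minimal pieces: {0:a, 3:f}
ways to finish when only these pieces remain (= sum over removing one remaining piece with nothing left below it):
  1 left: {7}→1
  2 left: {6,7}→1
  3 left: {5,6,7}→1
  4 left: {4,5,6,7}→1
  5 left: {2,4,5,6,7}→1  {3,4,5,6,7}→1
  6 left: {1,2,4,5,6,7}→1  {2,3,4,5,6,7}→2
  placing 0:a first → 3 extensions
  placing 3:f first → 1 extensions
total linear extensions = 4

4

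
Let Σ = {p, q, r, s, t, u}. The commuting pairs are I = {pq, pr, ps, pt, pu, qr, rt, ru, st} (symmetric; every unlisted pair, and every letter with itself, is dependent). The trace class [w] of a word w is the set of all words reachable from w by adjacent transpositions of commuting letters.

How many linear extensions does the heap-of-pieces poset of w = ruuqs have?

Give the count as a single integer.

4

#0=r has no predecessor
#1=u has no predecessor
#2=u depends on [1:u]
#3=q depends on [2:u]
#4=s depends on [0:r, 3:q]
sources: [0:r, 1:u]
N(rest) = Σ N(rest − s) over sources s of rest; N(one piece) = 1:
  size 1 → [4]=1
  size 2 → [0,4]=1  [3,4]=1
  size 3 → [0,3,4]=2  [2,3,4]=1
  first=0(r) contributes 1
  first=1(u) contributes 3
|[w]| = 4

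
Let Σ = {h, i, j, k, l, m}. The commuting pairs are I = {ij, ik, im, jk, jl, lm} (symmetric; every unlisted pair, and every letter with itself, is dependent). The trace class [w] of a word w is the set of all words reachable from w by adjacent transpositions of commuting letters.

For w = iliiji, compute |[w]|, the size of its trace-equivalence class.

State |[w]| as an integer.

drop 0:i onto floor
drop 1:l onto {0:i}
drop 2:i onto {1:l}
drop 3:i onto {2:i}
drop 4:j onto floor
drop 5:i onto {3:i}
ground layer = {0:i, 4:j}
drop-orders for the pieces not yet dropped (sum over which currently-grounded one goes next):
  1 to go: {4} 1  {5} 1
  2 to go: {3,5} 1  {4,5} 2
  3 to go: {2,3,5} 1  {3,4,5} 3
  4 to go: {1,2,3,5} 1  {2,3,4,5} 4
  if 0:i drops first: 5 orders
  if 4:j drops first: 1 orders
heap linearizations: 6

6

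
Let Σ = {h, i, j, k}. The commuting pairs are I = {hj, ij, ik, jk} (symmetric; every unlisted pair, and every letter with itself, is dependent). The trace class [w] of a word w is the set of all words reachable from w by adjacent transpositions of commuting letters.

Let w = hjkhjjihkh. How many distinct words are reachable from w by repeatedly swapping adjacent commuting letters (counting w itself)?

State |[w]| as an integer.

120

#0=h has no predecessor
#1=j has no predecessor
#2=k depends on [0:h]
#3=h depends on [2:k]
#4=j depends on [1:j]
#5=j depends on [4:j]
#6=i depends on [3:h]
#7=h depends on [6:i]
#8=k depends on [7:h]
#9=h depends on [8:k]
sources: [0:h, 1:j]
N(rest) = Σ N(rest − s) over sources s of rest; N(one piece) = 1:
  size 1 → [5]=1  [9]=1
  size 2 → [4,5]=1  [5,9]=2  [8,9]=1
  size 3 → [1,4,5]=1  [4,5,9]=3  [5,8,9]=3  [7,8,9]=1
  size 4 → [1,4,5,9]=4  [4,5,8,9]=6  [5,7,8,9]=4  [6,7,8,9]=1
  size 5 → [1,4,5,8,9]=10  [3,6,7,8,9]=1  [4,5,7,8,9]=10  [5,6,7,8,9]=5
  size 6 → [1,4,5,7,8,9]=20  [2,3,6,7,8,9]=1  [3,5,6,7,8,9]=6  [4,5,6,7,8,9]=15
  size 7 → [0,2,3,6,7,8,9]=1  [1,4,5,6,7,8,9]=35  [2,3,5,6,7,8,9]=7  [3,4,5,6,7,8,9]=21
  size 8 → [0,2,3,5,6,7,8,9]=8  [1,3,4,5,6,7,8,9]=56  [2,3,4,5,6,7,8,9]=28
  first=0(h) contributes 84
  first=1(j) contributes 36
|[w]| = 120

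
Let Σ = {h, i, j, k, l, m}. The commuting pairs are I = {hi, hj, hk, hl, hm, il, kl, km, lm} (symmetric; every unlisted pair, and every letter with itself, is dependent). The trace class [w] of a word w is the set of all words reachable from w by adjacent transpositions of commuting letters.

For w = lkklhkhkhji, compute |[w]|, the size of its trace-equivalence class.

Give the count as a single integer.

2475

piece 0:l — minimal
piece 1:k — minimal
piece 2:k rests on {1:k}
piece 3:l rests on {0:l}
piece 4:h — minimal
piece 5:k rests on {2:k}
piece 6:h rests on {4:h}
piece 7:k rests on {5:k}
piece 8:h rests on {6:h}
piece 9:j rests on {3:l, 7:k}
piece 10:i rests on {9:j}
minimal pieces: {0:l, 1:k, 4:h}
ways to finish when only these pieces remain (= sum over removing one remaining piece with nothing left below it):
  1 left: {8}→1  {10}→1
  2 left: {6,8}→1  {8,10}→2  {9,10}→1
  3 left: {3,9,10}→1  {4,6,8}→1  {6,8,10}→3  {7,9,10}→1  {8,9,10}→3
  4 left: {0,3,9,10}→1  {3,7,9,10}→2  {3,8,9,10}→4  {4,6,8,10}→4  {5,7,9,10}→1  {6,8,9,10}→6  {7,8,9,10}→4
  5 left: {0,3,7,9,10}→3  {0,3,8,9,10}→5  {2,5,7,9,10}→1  {3,5,7,9,10}→3  {3,6,8,9,10}→10  {3,7,8,9,10}→10  {4,6,8,9,10}→10  {5,7,8,9,10}→5  {6,7,8,9,10}→10
  6 left: {0,3,5,7,9,10}→6  {0,3,6,8,9,10}→15  {0,3,7,8,9,10}→18  {1,2,5,7,9,10}→1  {2,3,5,7,9,10}→4  {2,5,7,8,9,10}→6  {3,4,6,8,9,10}→20  {3,5,7,8,9,10}→18  {3,6,7,8,9,10}→30  {4,6,7,8,9,10}→20  {5,6,7,8,9,10}→15
  7 left: {0,2,3,5,7,9,10}→10  {0,3,4,6,8,9,10}→35  {0,3,5,7,8,9,10}→42  {0,3,6,7,8,9,10}→63  {1,2,3,5,7,9,10}→5  {1,2,5,7,8,9,10}→7  {2,3,5,7,8,9,10}→28  {2,5,6,7,8,9,10}→21  {3,4,6,7,8,9,10}→70  {3,5,6,7,8,9,10}→63  {4,5,6,7,8,9,10}→35
  8 left: {0,1,2,3,5,7,9,10}→15  {0,2,3,5,7,8,9,10}→80  {0,3,4,6,7,8,9,10}→168  {0,3,5,6,7,8,9,10}→168  {1,2,3,5,7,8,9,10}→40  {1,2,5,6,7,8,9,10}→28  {2,3,5,6,7,8,9,10}→112  {2,4,5,6,7,8,9,10}→56  {3,4,5,6,7,8,9,10}→168
  9 left: {0,1,2,3,5,7,8,9,10}→135  {0,2,3,5,6,7,8,9,10}→360  {0,3,4,5,6,7,8,9,10}→504  {1,2,3,5,6,7,8,9,10}→180  {1,2,4,5,6,7,8,9,10}→84  {2,3,4,5,6,7,8,9,10}→336
  placing 0:l first → 600 extensions
  placing 1:k first → 1200 extensions
  placing 4:h first → 675 extensions
total linear extensions = 2475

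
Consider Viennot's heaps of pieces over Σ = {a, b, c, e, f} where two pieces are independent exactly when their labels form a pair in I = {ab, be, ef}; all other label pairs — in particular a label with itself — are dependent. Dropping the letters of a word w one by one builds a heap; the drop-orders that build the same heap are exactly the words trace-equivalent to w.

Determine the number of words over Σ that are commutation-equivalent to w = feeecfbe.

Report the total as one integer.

12

#0=f has no predecessor
#1=e has no predecessor
#2=e depends on [1:e]
#3=e depends on [2:e]
#4=c depends on [0:f, 3:e]
#5=f depends on [4:c]
#6=b depends on [5:f]
#7=e depends on [4:c]
sources: [0:f, 1:e]
N(rest) = Σ N(rest − s) over sources s of rest; N(one piece) = 1:
  size 1 → [6]=1  [7]=1
  size 2 → [5,6]=1  [6,7]=2
  size 3 → [5,6,7]=3
  size 4 → [4,5,6,7]=3
  size 5 → [0,4,5,6,7]=3  [3,4,5,6,7]=3
  size 6 → [0,3,4,5,6,7]=6  [2,3,4,5,6,7]=3
  first=0(f) contributes 3
  first=1(e) contributes 9
|[w]| = 12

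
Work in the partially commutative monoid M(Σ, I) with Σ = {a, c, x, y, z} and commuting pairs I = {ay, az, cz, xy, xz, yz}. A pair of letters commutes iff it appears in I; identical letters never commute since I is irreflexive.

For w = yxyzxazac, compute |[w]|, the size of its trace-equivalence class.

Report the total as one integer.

drop 0:y onto floor
drop 1:x onto floor
drop 2:y onto {0:y}
drop 3:z onto floor
drop 4:x onto {1:x}
drop 5:a onto {4:x}
drop 6:z onto {3:z}
drop 7:a onto {5:a}
drop 8:c onto {2:y, 7:a}
ground layer = {0:y, 1:x, 3:z}
drop-orders for the pieces not yet dropped (sum over which currently-grounded one goes next):
  1 to go: {6} 1  {8} 1
  2 to go: {2,8} 1  {3,6} 1  {6,8} 2  {7,8} 1
  3 to go: {0,2,8} 1  {2,6,8} 3  {2,7,8} 2  {3,6,8} 3  {5,7,8} 1  {6,7,8} 3
  4 to go: {0,2,6,8} 4  {0,2,7,8} 3  {2,3,6,8} 6  {2,5,7,8} 3  {2,6,7,8} 8  {3,6,7,8} 6  {4,5,7,8} 1  {5,6,7,8} 4
  5 to go: {0,2,3,6,8} 10  {0,2,5,7,8} 6  {0,2,6,7,8} 15  {1,4,5,7,8} 1  {2,3,6,7,8} 20  {2,4,5,7,8} 4  {2,5,6,7,8} 15  {3,5,6,7,8} 10  {4,5,6,7,8} 5
  6 to go: {0,2,3,6,7,8} 45  {0,2,4,5,7,8} 10  {0,2,5,6,7,8} 36  {1,2,4,5,7,8} 5  {1,4,5,6,7,8} 6  {2,3,5,6,7,8} 45  {2,4,5,6,7,8} 24  {3,4,5,6,7,8} 15
  7 to go: {0,1,2,4,5,7,8} 15  {0,2,3,5,6,7,8} 126  {0,2,4,5,6,7,8} 70  {1,2,4,5,6,7,8} 35  {1,3,4,5,6,7,8} 21  {2,3,4,5,6,7,8} 84
  if 0:y drops first: 140 orders
  if 1:x drops first: 280 orders
  if 3:z drops first: 120 orders
heap linearizations: 540

540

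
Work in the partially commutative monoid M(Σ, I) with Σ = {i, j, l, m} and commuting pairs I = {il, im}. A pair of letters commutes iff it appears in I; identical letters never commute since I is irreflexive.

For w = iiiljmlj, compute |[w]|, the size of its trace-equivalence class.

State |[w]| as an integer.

4

piece 0:i — minimal
piece 1:i rests on {0:i}
piece 2:i rests on {1:i}
piece 3:l — minimal
piece 4:j rests on {2:i, 3:l}
piece 5:m rests on {4:j}
piece 6:l rests on {5:m}
piece 7:j rests on {6:l}
minimal pieces: {0:i, 3:l}
ways to finish when only these pieces remain (= sum over removing one remaining piece with nothing left below it):
  1 left: {7}→1
  2 left: {6,7}→1
  3 left: {5,6,7}→1
  4 left: {4,5,6,7}→1
  5 left: {2,4,5,6,7}→1  {3,4,5,6,7}→1
  6 left: {1,2,4,5,6,7}→1  {2,3,4,5,6,7}→2
  placing 0:i first → 3 extensions
  placing 3:l first → 1 extensions
total linear extensions = 4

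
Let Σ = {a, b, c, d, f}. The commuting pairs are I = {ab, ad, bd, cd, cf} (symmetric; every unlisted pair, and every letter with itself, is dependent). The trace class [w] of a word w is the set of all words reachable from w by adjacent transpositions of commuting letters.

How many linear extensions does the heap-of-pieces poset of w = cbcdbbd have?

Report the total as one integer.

21

drop 0:c onto floor
drop 1:b onto {0:c}
drop 2:c onto {1:b}
drop 3:d onto floor
drop 4:b onto {2:c}
drop 5:b onto {4:b}
drop 6:d onto {3:d}
ground layer = {0:c, 3:d}
drop-orders for the pieces not yet dropped (sum over which currently-grounded one goes next):
  1 to go: {5} 1  {6} 1
  2 to go: {3,6} 1  {4,5} 1  {5,6} 2
  3 to go: {2,4,5} 1  {3,5,6} 3  {4,5,6} 3
  4 to go: {1,2,4,5} 1  {2,4,5,6} 4  {3,4,5,6} 6
  5 to go: {0,1,2,4,5} 1  {1,2,4,5,6} 5  {2,3,4,5,6} 10
  if 0:c drops first: 15 orders
  if 3:d drops first: 6 orders
heap linearizations: 21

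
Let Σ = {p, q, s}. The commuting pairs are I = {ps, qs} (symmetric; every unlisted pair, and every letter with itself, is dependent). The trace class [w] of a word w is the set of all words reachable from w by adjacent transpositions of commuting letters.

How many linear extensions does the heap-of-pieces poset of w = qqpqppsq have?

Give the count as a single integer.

8

#0=q has no predecessor
#1=q depends on [0:q]
#2=p depends on [1:q]
#3=q depends on [2:p]
#4=p depends on [3:q]
#5=p depends on [4:p]
#6=s has no predecessor
#7=q depends on [5:p]
sources: [0:q, 6:s]
N(rest) = Σ N(rest − s) over sources s of rest; N(one piece) = 1:
  size 1 → [6]=1  [7]=1
  size 2 → [5,7]=1  [6,7]=2
  size 3 → [4,5,7]=1  [5,6,7]=3
  size 4 → [3,4,5,7]=1  [4,5,6,7]=4
  size 5 → [2,3,4,5,7]=1  [3,4,5,6,7]=5
  size 6 → [1,2,3,4,5,7]=1  [2,3,4,5,6,7]=6
  first=0(q) contributes 7
  first=6(s) contributes 1
|[w]| = 8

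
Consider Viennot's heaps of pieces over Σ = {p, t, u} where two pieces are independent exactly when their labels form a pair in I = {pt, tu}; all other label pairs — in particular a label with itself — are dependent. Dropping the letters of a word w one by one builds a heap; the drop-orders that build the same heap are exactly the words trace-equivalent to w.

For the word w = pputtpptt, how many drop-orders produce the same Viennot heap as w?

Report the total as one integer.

drop 0:p onto floor
drop 1:p onto {0:p}
drop 2:u onto {1:p}
drop 3:t onto floor
drop 4:t onto {3:t}
drop 5:p onto {2:u}
drop 6:p onto {5:p}
drop 7:t onto {4:t}
drop 8:t onto {7:t}
ground layer = {0:p, 3:t}
drop-orders for the pieces not yet dropped (sum over which currently-grounded one goes next):
  1 to go: {6} 1  {8} 1
  2 to go: {5,6} 1  {6,8} 2  {7,8} 1
  3 to go: {2,5,6} 1  {4,7,8} 1  {5,6,8} 3  {6,7,8} 3
  4 to go: {1,2,5,6} 1  {2,5,6,8} 4  {3,4,7,8} 1  {4,6,7,8} 4  {5,6,7,8} 6
  5 to go: {0,1,2,5,6} 1  {1,2,5,6,8} 5  {2,5,6,7,8} 10  {3,4,6,7,8} 5  {4,5,6,7,8} 10
  6 to go: {0,1,2,5,6,8} 6  {1,2,5,6,7,8} 15  {2,4,5,6,7,8} 20  {3,4,5,6,7,8} 15
  7 to go: {0,1,2,5,6,7,8} 21  {1,2,4,5,6,7,8} 35  {2,3,4,5,6,7,8} 35
  if 0:p drops first: 70 orders
  if 3:t drops first: 56 orders
heap linearizations: 126

126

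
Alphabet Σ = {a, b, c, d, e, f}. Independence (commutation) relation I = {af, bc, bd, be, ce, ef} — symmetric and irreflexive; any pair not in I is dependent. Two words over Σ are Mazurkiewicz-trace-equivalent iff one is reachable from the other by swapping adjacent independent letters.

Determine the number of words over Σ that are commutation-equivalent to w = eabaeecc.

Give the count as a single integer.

6

piece 0:e — minimal
piece 1:a rests on {0:e}
piece 2:b rests on {1:a}
piece 3:a rests on {2:b}
piece 4:e rests on {3:a}
piece 5:e rests on {4:e}
piece 6:c rests on {3:a}
piece 7:c rests on {6:c}
minimal pieces: {0:e}
ways to finish when only these pieces remain (= sum over removing one remaining piece with nothing left below it):
  1 left: {5}→1  {7}→1
  2 left: {4,5}→1  {5,7}→2  {6,7}→1
  3 left: {4,5,7}→3  {5,6,7}→3
  4 left: {4,5,6,7}→6
  5 left: {3,4,5,6,7}→6
  6 left: {2,3,4,5,6,7}→6
  placing 0:e first → 6 extensions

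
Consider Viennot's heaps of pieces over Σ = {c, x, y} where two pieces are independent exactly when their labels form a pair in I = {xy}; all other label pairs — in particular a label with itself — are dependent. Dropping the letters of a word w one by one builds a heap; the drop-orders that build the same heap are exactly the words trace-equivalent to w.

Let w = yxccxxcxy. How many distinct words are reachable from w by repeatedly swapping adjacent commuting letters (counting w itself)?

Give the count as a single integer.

drop 0:y onto floor
drop 1:x onto floor
drop 2:c onto {0:y, 1:x}
drop 3:c onto {2:c}
drop 4:x onto {3:c}
drop 5:x onto {4:x}
drop 6:c onto {5:x}
drop 7:x onto {6:c}
drop 8:y onto {6:c}
ground layer = {0:y, 1:x}
drop-orders for the pieces not yet dropped (sum over which currently-grounded one goes next):
  1 to go: {7} 1  {8} 1
  2 to go: {7,8} 2
  3 to go: {6,7,8} 2
  4 to go: {5,6,7,8} 2
  5 to go: {4,5,6,7,8} 2
  6 to go: {3,4,5,6,7,8} 2
  7 to go: {2,3,4,5,6,7,8} 2
  if 0:y drops first: 2 orders
  if 1:x drops first: 2 orders
heap linearizations: 4

4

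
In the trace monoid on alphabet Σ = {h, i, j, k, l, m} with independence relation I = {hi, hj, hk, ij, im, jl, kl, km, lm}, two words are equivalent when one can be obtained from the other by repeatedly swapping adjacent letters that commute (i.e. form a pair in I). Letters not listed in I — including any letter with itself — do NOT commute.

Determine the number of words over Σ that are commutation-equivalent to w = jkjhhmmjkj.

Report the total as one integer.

#0=j has no predecessor
#1=k depends on [0:j]
#2=j depends on [1:k]
#3=h has no predecessor
#4=h depends on [3:h]
#5=m depends on [2:j, 4:h]
#6=m depends on [5:m]
#7=j depends on [6:m]
#8=k depends on [7:j]
#9=j depends on [8:k]
sources: [0:j, 3:h]
N(rest) = Σ N(rest − s) over sources s of rest; N(one piece) = 1:
  size 1 → [9]=1
  size 2 → [8,9]=1
  size 3 → [7,8,9]=1
  size 4 → [6,7,8,9]=1
  size 5 → [5,6,7,8,9]=1
  size 6 → [2,5,6,7,8,9]=1  [4,5,6,7,8,9]=1
  size 7 → [1,2,5,6,7,8,9]=1  [2,4,5,6,7,8,9]=2  [3,4,5,6,7,8,9]=1
  size 8 → [0,1,2,5,6,7,8,9]=1  [1,2,4,5,6,7,8,9]=3  [2,3,4,5,6,7,8,9]=3
  first=0(j) contributes 6
  first=3(h) contributes 4
|[w]| = 10

10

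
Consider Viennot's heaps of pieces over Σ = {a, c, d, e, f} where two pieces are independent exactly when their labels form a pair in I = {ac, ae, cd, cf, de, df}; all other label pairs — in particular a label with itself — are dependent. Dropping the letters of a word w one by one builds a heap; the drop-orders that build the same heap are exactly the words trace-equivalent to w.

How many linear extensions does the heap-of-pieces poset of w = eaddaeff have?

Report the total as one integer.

15

0(e) covers ∅
1(a) covers ∅
2(d) covers 1:a
3(d) covers 2:d
4(a) covers 3:d
5(e) covers 0:e
6(f) covers 4:a, 5:e
7(f) covers 6:f
floor of heap: 0:e, 1:a
completions by unplaced set U, small U first (add the entries for U minus each lowest piece of U):
  |U|=1: {7}:1
  |U|=2: {6,7}:1
  |U|=3: {4,6,7}:1  {5,6,7}:1
  |U|=4: {0,5,6,7}:1  {3,4,6,7}:1  {4,5,6,7}:2
  |U|=5: {0,4,5,6,7}:3  {2,3,4,6,7}:1  {3,4,5,6,7}:3
  |U|=6: {0,3,4,5,6,7}:6  {1,2,3,4,6,7}:1  {2,3,4,5,6,7}:4
  start at 0(e): 5
  start at 1(a): 10
sum over floor = 15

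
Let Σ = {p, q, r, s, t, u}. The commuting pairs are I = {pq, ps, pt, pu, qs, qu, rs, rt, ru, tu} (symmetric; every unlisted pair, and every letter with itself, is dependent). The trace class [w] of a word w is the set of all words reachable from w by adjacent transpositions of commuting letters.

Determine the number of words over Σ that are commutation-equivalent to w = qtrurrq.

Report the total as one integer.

28

#0=q has no predecessor
#1=t depends on [0:q]
#2=r depends on [0:q]
#3=u has no predecessor
#4=r depends on [2:r]
#5=r depends on [4:r]
#6=q depends on [1:t, 5:r]
sources: [0:q, 3:u]
N(rest) = Σ N(rest − s) over sources s of rest; N(one piece) = 1:
  size 1 → [3]=1  [6]=1
  size 2 → [1,6]=1  [3,6]=2  [5,6]=1
  size 3 → [1,3,6]=3  [1,5,6]=2  [3,5,6]=3  [4,5,6]=1
  size 4 → [1,3,5,6]=8  [1,4,5,6]=3  [2,4,5,6]=1  [3,4,5,6]=4
  size 5 → [1,2,4,5,6]=4  [1,3,4,5,6]=15  [2,3,4,5,6]=5
  first=0(q) contributes 24
  first=3(u) contributes 4
|[w]| = 28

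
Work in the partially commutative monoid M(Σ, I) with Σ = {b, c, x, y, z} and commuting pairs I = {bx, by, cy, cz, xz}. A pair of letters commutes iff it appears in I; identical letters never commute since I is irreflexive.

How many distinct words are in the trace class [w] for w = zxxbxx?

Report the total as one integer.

15

drop 0:z onto floor
drop 1:x onto floor
drop 2:x onto {1:x}
drop 3:b onto {0:z}
drop 4:x onto {2:x}
drop 5:x onto {4:x}
ground layer = {0:z, 1:x}
drop-orders for the pieces not yet dropped (sum over which currently-grounded one goes next):
  1 to go: {3} 1  {5} 1
  2 to go: {0,3} 1  {3,5} 2  {4,5} 1
  3 to go: {0,3,5} 3  {2,4,5} 1  {3,4,5} 3
  4 to go: {0,3,4,5} 6  {1,2,4,5} 1  {2,3,4,5} 4
  if 0:z drops first: 5 orders
  if 1:x drops first: 10 orders
heap linearizations: 15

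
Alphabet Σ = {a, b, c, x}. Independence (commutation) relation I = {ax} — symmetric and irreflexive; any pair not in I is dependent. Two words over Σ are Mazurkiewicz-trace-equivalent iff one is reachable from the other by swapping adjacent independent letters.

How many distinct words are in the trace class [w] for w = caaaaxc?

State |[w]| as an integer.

piece 0:c — minimal
piece 1:a rests on {0:c}
piece 2:a rests on {1:a}
piece 3:a rests on {2:a}
piece 4:a rests on {3:a}
piece 5:x rests on {0:c}
piece 6:c rests on {4:a, 5:x}
minimal pieces: {0:c}
ways to finish when only these pieces remain (= sum over removing one remaining piece with nothing left below it):
  1 left: {6}→1
  2 left: {4,6}→1  {5,6}→1
  3 left: {3,4,6}→1  {4,5,6}→2
  4 left: {2,3,4,6}→1  {3,4,5,6}→3
  5 left: {1,2,3,4,6}→1  {2,3,4,5,6}→4
  placing 0:c first → 5 extensions

5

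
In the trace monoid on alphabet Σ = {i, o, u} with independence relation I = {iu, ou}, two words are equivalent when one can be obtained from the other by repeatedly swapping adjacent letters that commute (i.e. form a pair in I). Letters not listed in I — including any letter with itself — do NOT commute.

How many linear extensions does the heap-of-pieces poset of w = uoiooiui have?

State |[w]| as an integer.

28

drop 0:u onto floor
drop 1:o onto floor
drop 2:i onto {1:o}
drop 3:o onto {2:i}
drop 4:o onto {3:o}
drop 5:i onto {4:o}
drop 6:u onto {0:u}
drop 7:i onto {5:i}
ground layer = {0:u, 1:o}
drop-orders for the pieces not yet dropped (sum over which currently-grounded one goes next):
  1 to go: {6} 1  {7} 1
  2 to go: {0,6} 1  {5,7} 1  {6,7} 2
  3 to go: {0,6,7} 3  {4,5,7} 1  {5,6,7} 3
  4 to go: {0,5,6,7} 6  {3,4,5,7} 1  {4,5,6,7} 4
  5 to go: {0,4,5,6,7} 10  {2,3,4,5,7} 1  {3,4,5,6,7} 5
  6 to go: {0,3,4,5,6,7} 15  {1,2,3,4,5,7} 1  {2,3,4,5,6,7} 6
  if 0:u drops first: 7 orders
  if 1:o drops first: 21 orders
heap linearizations: 28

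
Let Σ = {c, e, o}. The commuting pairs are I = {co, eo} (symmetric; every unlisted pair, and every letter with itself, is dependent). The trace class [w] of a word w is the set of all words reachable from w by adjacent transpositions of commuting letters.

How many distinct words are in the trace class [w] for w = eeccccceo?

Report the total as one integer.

piece 0:e — minimal
piece 1:e rests on {0:e}
piece 2:c rests on {1:e}
piece 3:c rests on {2:c}
piece 4:c rests on {3:c}
piece 5:c rests on {4:c}
piece 6:c rests on {5:c}
piece 7:e rests on {6:c}
piece 8:o — minimal
minimal pieces: {0:e, 8:o}
ways to finish when only these pieces remain (= sum over removing one remaining piece with nothing left below it):
  1 left: {7}→1  {8}→1
  2 left: {6,7}→1  {7,8}→2
  3 left: {5,6,7}→1  {6,7,8}→3
  4 left: {4,5,6,7}→1  {5,6,7,8}→4
  5 left: {3,4,5,6,7}→1  {4,5,6,7,8}→5
  6 left: {2,3,4,5,6,7}→1  {3,4,5,6,7,8}→6
  7 left: {1,2,3,4,5,6,7}→1  {2,3,4,5,6,7,8}→7
  placing 0:e first → 8 extensions
  placing 8:o first → 1 extensions
total linear extensions = 9

9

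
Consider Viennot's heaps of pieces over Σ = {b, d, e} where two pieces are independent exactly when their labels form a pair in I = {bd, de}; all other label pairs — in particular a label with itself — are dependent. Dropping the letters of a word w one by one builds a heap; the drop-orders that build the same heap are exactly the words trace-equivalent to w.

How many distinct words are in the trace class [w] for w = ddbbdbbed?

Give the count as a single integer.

drop 0:d onto floor
drop 1:d onto {0:d}
drop 2:b onto floor
drop 3:b onto {2:b}
drop 4:d onto {1:d}
drop 5:b onto {3:b}
drop 6:b onto {5:b}
drop 7:e onto {6:b}
drop 8:d onto {4:d}
ground layer = {0:d, 2:b}
drop-orders for the pieces not yet dropped (sum over which currently-grounded one goes next):
  1 to go: {7} 1  {8} 1
  2 to go: {4,8} 1  {6,7} 1  {7,8} 2
  3 to go: {1,4,8} 1  {4,7,8} 3  {5,6,7} 1  {6,7,8} 3
  4 to go: {0,1,4,8} 1  {1,4,7,8} 4  {3,5,6,7} 1  {4,6,7,8} 6  {5,6,7,8} 4
  5 to go: {0,1,4,7,8} 5  {1,4,6,7,8} 10  {2,3,5,6,7} 1  {3,5,6,7,8} 5  {4,5,6,7,8} 10
  6 to go: {0,1,4,6,7,8} 15  {1,4,5,6,7,8} 20  {2,3,5,6,7,8} 6  {3,4,5,6,7,8} 15
  7 to go: {0,1,4,5,6,7,8} 35  {1,3,4,5,6,7,8} 35  {2,3,4,5,6,7,8} 21
  if 0:d drops first: 56 orders
  if 2:b drops first: 70 orders
heap linearizations: 126

126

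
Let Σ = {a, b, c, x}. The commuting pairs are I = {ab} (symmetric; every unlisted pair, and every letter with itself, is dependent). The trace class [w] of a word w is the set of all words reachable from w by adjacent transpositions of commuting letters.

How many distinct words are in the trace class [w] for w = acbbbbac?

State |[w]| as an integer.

5

piece 0:a — minimal
piece 1:c rests on {0:a}
piece 2:b rests on {1:c}
piece 3:b rests on {2:b}
piece 4:b rests on {3:b}
piece 5:b rests on {4:b}
piece 6:a rests on {1:c}
piece 7:c rests on {5:b, 6:a}
minimal pieces: {0:a}
ways to finish when only these pieces remain (= sum over removing one remaining piece with nothing left below it):
  1 left: {7}→1
  2 left: {5,7}→1  {6,7}→1
  3 left: {4,5,7}→1  {5,6,7}→2
  4 left: {3,4,5,7}→1  {4,5,6,7}→3
  5 left: {2,3,4,5,7}→1  {3,4,5,6,7}→4
  6 left: {2,3,4,5,6,7}→5
  placing 0:a first → 5 extensions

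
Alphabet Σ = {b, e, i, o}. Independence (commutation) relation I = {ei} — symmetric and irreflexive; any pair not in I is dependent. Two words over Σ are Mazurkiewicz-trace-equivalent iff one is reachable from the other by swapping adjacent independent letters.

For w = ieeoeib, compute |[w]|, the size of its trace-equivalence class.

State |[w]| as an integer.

6

#0=i has no predecessor
#1=e has no predecessor
#2=e depends on [1:e]
#3=o depends on [0:i, 2:e]
#4=e depends on [3:o]
#5=i depends on [3:o]
#6=b depends on [4:e, 5:i]
sources: [0:i, 1:e]
N(rest) = Σ N(rest − s) over sources s of rest; N(one piece) = 1:
  size 1 → [6]=1
  size 2 → [4,6]=1  [5,6]=1
  size 3 → [4,5,6]=2
  size 4 → [3,4,5,6]=2
  size 5 → [0,3,4,5,6]=2  [2,3,4,5,6]=2
  first=0(i) contributes 2
  first=1(e) contributes 4
|[w]| = 6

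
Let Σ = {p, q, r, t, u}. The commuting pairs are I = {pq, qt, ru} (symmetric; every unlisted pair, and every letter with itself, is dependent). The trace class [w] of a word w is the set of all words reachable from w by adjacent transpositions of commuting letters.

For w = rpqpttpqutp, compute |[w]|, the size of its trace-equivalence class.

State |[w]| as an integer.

0(r) covers ∅
1(p) covers 0:r
2(q) covers 0:r
3(p) covers 1:p
4(t) covers 3:p
5(t) covers 4:t
6(p) covers 5:t
7(q) covers 2:q
8(u) covers 6:p, 7:q
9(t) covers 8:u
10(p) covers 9:t
floor of heap: 0:r
completions by unplaced set U, small U first (add the entries for U minus each lowest piece of U):
  |U|=1: {10}:1
  |U|=2: {9,10}:1
  |U|=3: {8,9,10}:1
  |U|=4: {6,8,9,10}:1  {7,8,9,10}:1
  |U|=5: {2,7,8,9,10}:1  {5,6,8,9,10}:1  {6,7,8,9,10}:2
  |U|=6: {2,6,7,8,9,10}:3  {4,5,6,8,9,10}:1  {5,6,7,8,9,10}:3
  |U|=7: {2,5,6,7,8,9,10}:6  {3,4,5,6,8,9,10}:1  {4,5,6,7,8,9,10}:4
  |U|=8: {1,3,4,5,6,8,9,10}:1  {2,4,5,6,7,8,9,10}:10  {3,4,5,6,7,8,9,10}:5
  |U|=9: {1,3,4,5,6,7,8,9,10}:6  {2,3,4,5,6,7,8,9,10}:15
  start at 0(r): 21

21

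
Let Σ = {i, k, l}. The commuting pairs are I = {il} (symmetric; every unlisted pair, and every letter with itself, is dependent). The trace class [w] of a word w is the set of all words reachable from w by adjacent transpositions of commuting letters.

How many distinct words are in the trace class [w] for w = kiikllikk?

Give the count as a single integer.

0(k) covers ∅
1(i) covers 0:k
2(i) covers 1:i
3(k) covers 2:i
4(l) covers 3:k
5(l) covers 4:l
6(i) covers 3:k
7(k) covers 5:l, 6:i
8(k) covers 7:k
floor of heap: 0:k
completions by unplaced set U, small U first (add the entries for U minus each lowest piece of U):
  |U|=1: {8}:1
  |U|=2: {7,8}:1
  |U|=3: {5,7,8}:1  {6,7,8}:1
  |U|=4: {4,5,7,8}:1  {5,6,7,8}:2
  |U|=5: {4,5,6,7,8}:3
  |U|=6: {3,4,5,6,7,8}:3
  |U|=7: {2,3,4,5,6,7,8}:3
  start at 0(k): 3

3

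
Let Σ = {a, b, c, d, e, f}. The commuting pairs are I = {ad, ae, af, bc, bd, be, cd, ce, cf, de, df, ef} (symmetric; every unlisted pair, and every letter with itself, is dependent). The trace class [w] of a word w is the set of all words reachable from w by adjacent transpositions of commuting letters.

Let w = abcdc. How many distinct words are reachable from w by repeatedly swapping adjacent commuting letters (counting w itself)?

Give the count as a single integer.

piece 0:a — minimal
piece 1:b rests on {0:a}
piece 2:c rests on {0:a}
piece 3:d — minimal
piece 4:c rests on {2:c}
minimal pieces: {0:a, 3:d}
ways to finish when only these pieces remain (= sum over removing one remaining piece with nothing left below it):
  1 left: {1}→1  {3}→1  {4}→1
  2 left: {1,3}→2  {1,4}→2  {2,4}→1  {3,4}→2
  3 left: {1,2,4}→3  {1,3,4}→6  {2,3,4}→3
  placing 0:a first → 12 extensions
  placing 3:d first → 3 extensions
total linear extensions = 15

15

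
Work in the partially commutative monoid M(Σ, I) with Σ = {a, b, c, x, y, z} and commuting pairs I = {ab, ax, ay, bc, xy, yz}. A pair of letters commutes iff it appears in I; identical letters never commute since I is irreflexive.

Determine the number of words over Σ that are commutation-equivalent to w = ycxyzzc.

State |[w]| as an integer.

4

#0=y has no predecessor
#1=c depends on [0:y]
#2=x depends on [1:c]
#3=y depends on [1:c]
#4=z depends on [2:x]
#5=z depends on [4:z]
#6=c depends on [3:y, 5:z]
sources: [0:y]
N(rest) = Σ N(rest − s) over sources s of rest; N(one piece) = 1:
  size 1 → [6]=1
  size 2 → [3,6]=1  [5,6]=1
  size 3 → [3,5,6]=2  [4,5,6]=1
  size 4 → [2,4,5,6]=1  [3,4,5,6]=3
  size 5 → [2,3,4,5,6]=4
  first=0(y) contributes 4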